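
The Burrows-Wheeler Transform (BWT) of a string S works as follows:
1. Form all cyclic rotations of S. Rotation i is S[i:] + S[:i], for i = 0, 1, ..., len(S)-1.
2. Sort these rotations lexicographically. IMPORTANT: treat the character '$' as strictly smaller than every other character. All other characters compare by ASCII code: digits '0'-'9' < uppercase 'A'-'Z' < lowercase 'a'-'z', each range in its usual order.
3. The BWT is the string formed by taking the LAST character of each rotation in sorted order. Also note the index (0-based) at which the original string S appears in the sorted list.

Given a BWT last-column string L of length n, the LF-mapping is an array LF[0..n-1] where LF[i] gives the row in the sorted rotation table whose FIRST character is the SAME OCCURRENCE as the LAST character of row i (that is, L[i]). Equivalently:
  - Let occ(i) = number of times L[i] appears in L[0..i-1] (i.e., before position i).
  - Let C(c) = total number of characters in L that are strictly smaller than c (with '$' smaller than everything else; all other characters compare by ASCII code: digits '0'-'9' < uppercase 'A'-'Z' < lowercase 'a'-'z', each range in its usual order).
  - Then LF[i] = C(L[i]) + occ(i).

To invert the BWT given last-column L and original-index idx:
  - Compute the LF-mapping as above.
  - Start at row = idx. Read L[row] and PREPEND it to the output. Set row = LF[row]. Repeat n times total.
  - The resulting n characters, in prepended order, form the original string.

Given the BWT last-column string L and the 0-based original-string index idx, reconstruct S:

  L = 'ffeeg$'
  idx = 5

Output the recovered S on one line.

Answer: gfeef$

Derivation:
LF mapping: 3 4 1 2 5 0
Walk LF starting at row 5, prepending L[row]:
  step 1: row=5, L[5]='$', prepend. Next row=LF[5]=0
  step 2: row=0, L[0]='f', prepend. Next row=LF[0]=3
  step 3: row=3, L[3]='e', prepend. Next row=LF[3]=2
  step 4: row=2, L[2]='e', prepend. Next row=LF[2]=1
  step 5: row=1, L[1]='f', prepend. Next row=LF[1]=4
  step 6: row=4, L[4]='g', prepend. Next row=LF[4]=5
Reversed output: gfeef$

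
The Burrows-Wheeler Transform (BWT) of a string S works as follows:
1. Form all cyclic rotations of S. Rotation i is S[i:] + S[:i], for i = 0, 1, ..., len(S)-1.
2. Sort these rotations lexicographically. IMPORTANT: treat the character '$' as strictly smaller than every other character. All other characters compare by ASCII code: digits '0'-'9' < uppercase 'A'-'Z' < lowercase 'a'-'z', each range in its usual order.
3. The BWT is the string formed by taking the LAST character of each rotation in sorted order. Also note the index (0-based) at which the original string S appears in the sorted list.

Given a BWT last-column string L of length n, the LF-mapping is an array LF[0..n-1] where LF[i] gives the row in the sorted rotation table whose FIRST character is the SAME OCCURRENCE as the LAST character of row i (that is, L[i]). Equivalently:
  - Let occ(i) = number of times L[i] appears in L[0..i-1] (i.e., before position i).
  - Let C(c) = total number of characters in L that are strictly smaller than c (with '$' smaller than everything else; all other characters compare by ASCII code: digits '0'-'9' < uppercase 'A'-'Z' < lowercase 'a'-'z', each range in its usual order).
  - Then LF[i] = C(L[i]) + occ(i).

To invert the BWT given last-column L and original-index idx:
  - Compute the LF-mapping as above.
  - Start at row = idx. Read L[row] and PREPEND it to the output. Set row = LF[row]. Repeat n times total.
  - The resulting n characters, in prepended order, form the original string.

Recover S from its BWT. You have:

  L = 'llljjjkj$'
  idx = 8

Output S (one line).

Answer: ljjljjkl$

Derivation:
LF mapping: 6 7 8 1 2 3 5 4 0
Walk LF starting at row 8, prepending L[row]:
  step 1: row=8, L[8]='$', prepend. Next row=LF[8]=0
  step 2: row=0, L[0]='l', prepend. Next row=LF[0]=6
  step 3: row=6, L[6]='k', prepend. Next row=LF[6]=5
  step 4: row=5, L[5]='j', prepend. Next row=LF[5]=3
  step 5: row=3, L[3]='j', prepend. Next row=LF[3]=1
  step 6: row=1, L[1]='l', prepend. Next row=LF[1]=7
  step 7: row=7, L[7]='j', prepend. Next row=LF[7]=4
  step 8: row=4, L[4]='j', prepend. Next row=LF[4]=2
  step 9: row=2, L[2]='l', prepend. Next row=LF[2]=8
Reversed output: ljjljjkl$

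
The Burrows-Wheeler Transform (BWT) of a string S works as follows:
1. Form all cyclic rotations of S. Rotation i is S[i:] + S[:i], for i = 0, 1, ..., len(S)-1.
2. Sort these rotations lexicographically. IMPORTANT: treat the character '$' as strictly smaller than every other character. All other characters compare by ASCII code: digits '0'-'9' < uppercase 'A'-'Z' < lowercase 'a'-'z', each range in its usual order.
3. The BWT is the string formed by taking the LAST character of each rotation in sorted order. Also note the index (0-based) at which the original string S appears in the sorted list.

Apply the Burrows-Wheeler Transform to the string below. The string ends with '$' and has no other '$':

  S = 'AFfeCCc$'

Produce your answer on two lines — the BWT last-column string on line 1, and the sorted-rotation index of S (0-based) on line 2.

Answer: c$eCACfF
1

Derivation:
All 8 rotations (rotation i = S[i:]+S[:i]):
  rot[0] = AFfeCCc$
  rot[1] = FfeCCc$A
  rot[2] = feCCc$AF
  rot[3] = eCCc$AFf
  rot[4] = CCc$AFfe
  rot[5] = Cc$AFfeC
  rot[6] = c$AFfeCC
  rot[7] = $AFfeCCc
Sorted (with $ < everything):
  sorted[0] = $AFfeCCc  (last char: 'c')
  sorted[1] = AFfeCCc$  (last char: '$')
  sorted[2] = CCc$AFfe  (last char: 'e')
  sorted[3] = Cc$AFfeC  (last char: 'C')
  sorted[4] = FfeCCc$A  (last char: 'A')
  sorted[5] = c$AFfeCC  (last char: 'C')
  sorted[6] = eCCc$AFf  (last char: 'f')
  sorted[7] = feCCc$AF  (last char: 'F')
Last column: c$eCACfF
Original string S is at sorted index 1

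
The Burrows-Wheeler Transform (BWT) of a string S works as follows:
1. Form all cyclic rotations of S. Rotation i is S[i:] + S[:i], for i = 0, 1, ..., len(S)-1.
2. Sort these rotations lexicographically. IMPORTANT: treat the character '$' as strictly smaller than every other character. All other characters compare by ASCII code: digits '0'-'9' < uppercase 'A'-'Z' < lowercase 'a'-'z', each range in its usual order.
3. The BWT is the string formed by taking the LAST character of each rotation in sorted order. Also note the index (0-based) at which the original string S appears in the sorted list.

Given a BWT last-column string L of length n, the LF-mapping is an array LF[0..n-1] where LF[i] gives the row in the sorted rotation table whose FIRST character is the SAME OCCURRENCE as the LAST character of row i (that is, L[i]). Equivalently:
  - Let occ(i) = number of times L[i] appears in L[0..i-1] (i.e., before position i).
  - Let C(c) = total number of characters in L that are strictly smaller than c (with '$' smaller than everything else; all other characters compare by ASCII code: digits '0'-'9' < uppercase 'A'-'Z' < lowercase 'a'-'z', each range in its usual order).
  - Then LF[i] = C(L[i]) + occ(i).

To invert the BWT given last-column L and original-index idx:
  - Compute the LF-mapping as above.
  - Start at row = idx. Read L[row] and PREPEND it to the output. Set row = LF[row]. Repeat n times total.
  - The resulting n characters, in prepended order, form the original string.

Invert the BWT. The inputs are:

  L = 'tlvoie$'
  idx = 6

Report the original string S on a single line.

LF mapping: 5 3 6 4 2 1 0
Walk LF starting at row 6, prepending L[row]:
  step 1: row=6, L[6]='$', prepend. Next row=LF[6]=0
  step 2: row=0, L[0]='t', prepend. Next row=LF[0]=5
  step 3: row=5, L[5]='e', prepend. Next row=LF[5]=1
  step 4: row=1, L[1]='l', prepend. Next row=LF[1]=3
  step 5: row=3, L[3]='o', prepend. Next row=LF[3]=4
  step 6: row=4, L[4]='i', prepend. Next row=LF[4]=2
  step 7: row=2, L[2]='v', prepend. Next row=LF[2]=6
Reversed output: violet$

Answer: violet$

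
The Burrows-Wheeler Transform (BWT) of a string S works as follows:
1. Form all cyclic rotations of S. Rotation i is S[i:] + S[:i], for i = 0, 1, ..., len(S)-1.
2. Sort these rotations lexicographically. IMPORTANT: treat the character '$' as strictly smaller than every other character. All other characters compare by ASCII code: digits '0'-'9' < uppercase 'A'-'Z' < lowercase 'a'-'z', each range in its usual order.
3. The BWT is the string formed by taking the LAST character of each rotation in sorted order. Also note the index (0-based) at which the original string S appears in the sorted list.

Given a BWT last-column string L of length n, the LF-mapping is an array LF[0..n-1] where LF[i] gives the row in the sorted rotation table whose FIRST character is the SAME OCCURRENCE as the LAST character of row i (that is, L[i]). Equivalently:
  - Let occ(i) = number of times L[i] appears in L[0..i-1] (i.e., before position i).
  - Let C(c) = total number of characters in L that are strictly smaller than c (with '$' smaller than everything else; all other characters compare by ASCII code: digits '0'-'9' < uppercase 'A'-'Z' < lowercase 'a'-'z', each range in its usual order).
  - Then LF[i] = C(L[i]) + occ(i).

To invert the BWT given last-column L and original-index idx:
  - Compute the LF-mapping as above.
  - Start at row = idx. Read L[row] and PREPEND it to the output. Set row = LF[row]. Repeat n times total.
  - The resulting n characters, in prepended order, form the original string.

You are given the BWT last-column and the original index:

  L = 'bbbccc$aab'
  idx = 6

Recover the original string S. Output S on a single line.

LF mapping: 3 4 5 7 8 9 0 1 2 6
Walk LF starting at row 6, prepending L[row]:
  step 1: row=6, L[6]='$', prepend. Next row=LF[6]=0
  step 2: row=0, L[0]='b', prepend. Next row=LF[0]=3
  step 3: row=3, L[3]='c', prepend. Next row=LF[3]=7
  step 4: row=7, L[7]='a', prepend. Next row=LF[7]=1
  step 5: row=1, L[1]='b', prepend. Next row=LF[1]=4
  step 6: row=4, L[4]='c', prepend. Next row=LF[4]=8
  step 7: row=8, L[8]='a', prepend. Next row=LF[8]=2
  step 8: row=2, L[2]='b', prepend. Next row=LF[2]=5
  step 9: row=5, L[5]='c', prepend. Next row=LF[5]=9
  step 10: row=9, L[9]='b', prepend. Next row=LF[9]=6
Reversed output: bcbacbacb$

Answer: bcbacbacb$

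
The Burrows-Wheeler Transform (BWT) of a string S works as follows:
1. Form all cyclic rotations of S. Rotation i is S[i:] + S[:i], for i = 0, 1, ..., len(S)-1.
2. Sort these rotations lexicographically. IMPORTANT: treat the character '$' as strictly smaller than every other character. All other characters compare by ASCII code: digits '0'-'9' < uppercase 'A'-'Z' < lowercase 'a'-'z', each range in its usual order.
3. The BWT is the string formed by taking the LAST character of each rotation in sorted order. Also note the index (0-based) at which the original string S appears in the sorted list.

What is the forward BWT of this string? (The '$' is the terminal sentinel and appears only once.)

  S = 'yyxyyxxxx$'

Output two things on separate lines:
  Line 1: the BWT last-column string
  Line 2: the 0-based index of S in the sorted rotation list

Answer: xxxxyyyyx$
9

Derivation:
All 10 rotations (rotation i = S[i:]+S[:i]):
  rot[0] = yyxyyxxxx$
  rot[1] = yxyyxxxx$y
  rot[2] = xyyxxxx$yy
  rot[3] = yyxxxx$yyx
  rot[4] = yxxxx$yyxy
  rot[5] = xxxx$yyxyy
  rot[6] = xxx$yyxyyx
  rot[7] = xx$yyxyyxx
  rot[8] = x$yyxyyxxx
  rot[9] = $yyxyyxxxx
Sorted (with $ < everything):
  sorted[0] = $yyxyyxxxx  (last char: 'x')
  sorted[1] = x$yyxyyxxx  (last char: 'x')
  sorted[2] = xx$yyxyyxx  (last char: 'x')
  sorted[3] = xxx$yyxyyx  (last char: 'x')
  sorted[4] = xxxx$yyxyy  (last char: 'y')
  sorted[5] = xyyxxxx$yy  (last char: 'y')
  sorted[6] = yxxxx$yyxy  (last char: 'y')
  sorted[7] = yxyyxxxx$y  (last char: 'y')
  sorted[8] = yyxxxx$yyx  (last char: 'x')
  sorted[9] = yyxyyxxxx$  (last char: '$')
Last column: xxxxyyyyx$
Original string S is at sorted index 9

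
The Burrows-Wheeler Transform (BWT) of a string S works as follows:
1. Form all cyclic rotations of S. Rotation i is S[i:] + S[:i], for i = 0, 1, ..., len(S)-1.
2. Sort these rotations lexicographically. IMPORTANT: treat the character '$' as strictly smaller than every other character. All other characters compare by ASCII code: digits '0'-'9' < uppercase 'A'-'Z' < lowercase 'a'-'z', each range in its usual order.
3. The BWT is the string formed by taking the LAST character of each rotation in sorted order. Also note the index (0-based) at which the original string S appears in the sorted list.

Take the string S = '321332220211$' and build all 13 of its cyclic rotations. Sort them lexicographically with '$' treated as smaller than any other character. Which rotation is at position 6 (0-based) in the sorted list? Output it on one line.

Answer: 211$321332220

Derivation:
All 13 rotations (rotation i = S[i:]+S[:i]):
  rot[0] = 321332220211$
  rot[1] = 21332220211$3
  rot[2] = 1332220211$32
  rot[3] = 332220211$321
  rot[4] = 32220211$3213
  rot[5] = 2220211$32133
  rot[6] = 220211$321332
  rot[7] = 20211$3213322
  rot[8] = 0211$32133222
  rot[9] = 211$321332220
  rot[10] = 11$3213322202
  rot[11] = 1$32133222021
  rot[12] = $321332220211
Sorted (with $ < everything):
  sorted[0] = $321332220211
  sorted[1] = 0211$32133222
  sorted[2] = 1$32133222021
  sorted[3] = 11$3213322202
  sorted[4] = 1332220211$32
  sorted[5] = 20211$3213322
  sorted[6] = 211$321332220
  sorted[7] = 21332220211$3
  sorted[8] = 220211$321332
  sorted[9] = 2220211$32133
  sorted[10] = 321332220211$
  sorted[11] = 32220211$3213
  sorted[12] = 332220211$321
sorted[6] = 211$321332220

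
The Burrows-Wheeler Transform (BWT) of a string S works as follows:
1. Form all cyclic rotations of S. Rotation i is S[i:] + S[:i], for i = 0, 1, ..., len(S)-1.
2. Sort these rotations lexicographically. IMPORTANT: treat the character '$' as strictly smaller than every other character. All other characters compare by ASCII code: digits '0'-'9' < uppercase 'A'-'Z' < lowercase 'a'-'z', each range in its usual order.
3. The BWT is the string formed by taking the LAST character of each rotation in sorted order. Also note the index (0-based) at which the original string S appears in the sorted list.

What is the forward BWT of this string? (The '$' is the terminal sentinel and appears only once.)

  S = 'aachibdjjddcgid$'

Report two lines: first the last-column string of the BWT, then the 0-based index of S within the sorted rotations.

All 16 rotations (rotation i = S[i:]+S[:i]):
  rot[0] = aachibdjjddcgid$
  rot[1] = achibdjjddcgid$a
  rot[2] = chibdjjddcgid$aa
  rot[3] = hibdjjddcgid$aac
  rot[4] = ibdjjddcgid$aach
  rot[5] = bdjjddcgid$aachi
  rot[6] = djjddcgid$aachib
  rot[7] = jjddcgid$aachibd
  rot[8] = jddcgid$aachibdj
  rot[9] = ddcgid$aachibdjj
  rot[10] = dcgid$aachibdjjd
  rot[11] = cgid$aachibdjjdd
  rot[12] = gid$aachibdjjddc
  rot[13] = id$aachibdjjddcg
  rot[14] = d$aachibdjjddcgi
  rot[15] = $aachibdjjddcgid
Sorted (with $ < everything):
  sorted[0] = $aachibdjjddcgid  (last char: 'd')
  sorted[1] = aachibdjjddcgid$  (last char: '$')
  sorted[2] = achibdjjddcgid$a  (last char: 'a')
  sorted[3] = bdjjddcgid$aachi  (last char: 'i')
  sorted[4] = cgid$aachibdjjdd  (last char: 'd')
  sorted[5] = chibdjjddcgid$aa  (last char: 'a')
  sorted[6] = d$aachibdjjddcgi  (last char: 'i')
  sorted[7] = dcgid$aachibdjjd  (last char: 'd')
  sorted[8] = ddcgid$aachibdjj  (last char: 'j')
  sorted[9] = djjddcgid$aachib  (last char: 'b')
  sorted[10] = gid$aachibdjjddc  (last char: 'c')
  sorted[11] = hibdjjddcgid$aac  (last char: 'c')
  sorted[12] = ibdjjddcgid$aach  (last char: 'h')
  sorted[13] = id$aachibdjjddcg  (last char: 'g')
  sorted[14] = jddcgid$aachibdj  (last char: 'j')
  sorted[15] = jjddcgid$aachibd  (last char: 'd')
Last column: d$aidaidjbcchgjd
Original string S is at sorted index 1

Answer: d$aidaidjbcchgjd
1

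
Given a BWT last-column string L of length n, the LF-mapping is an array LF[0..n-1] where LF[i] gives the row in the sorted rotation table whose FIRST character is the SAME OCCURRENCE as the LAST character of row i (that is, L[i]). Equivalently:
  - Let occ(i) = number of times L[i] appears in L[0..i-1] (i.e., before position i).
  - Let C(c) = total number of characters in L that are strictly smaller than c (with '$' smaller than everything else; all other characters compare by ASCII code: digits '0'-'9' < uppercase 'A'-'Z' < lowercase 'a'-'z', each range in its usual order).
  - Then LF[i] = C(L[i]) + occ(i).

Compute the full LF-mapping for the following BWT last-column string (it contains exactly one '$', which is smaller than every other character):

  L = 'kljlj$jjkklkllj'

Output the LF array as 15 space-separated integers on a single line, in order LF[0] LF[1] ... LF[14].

Answer: 6 10 1 11 2 0 3 4 7 8 12 9 13 14 5

Derivation:
Char counts: '$':1, 'j':5, 'k':4, 'l':5
C (first-col start): C('$')=0, C('j')=1, C('k')=6, C('l')=10
L[0]='k': occ=0, LF[0]=C('k')+0=6+0=6
L[1]='l': occ=0, LF[1]=C('l')+0=10+0=10
L[2]='j': occ=0, LF[2]=C('j')+0=1+0=1
L[3]='l': occ=1, LF[3]=C('l')+1=10+1=11
L[4]='j': occ=1, LF[4]=C('j')+1=1+1=2
L[5]='$': occ=0, LF[5]=C('$')+0=0+0=0
L[6]='j': occ=2, LF[6]=C('j')+2=1+2=3
L[7]='j': occ=3, LF[7]=C('j')+3=1+3=4
L[8]='k': occ=1, LF[8]=C('k')+1=6+1=7
L[9]='k': occ=2, LF[9]=C('k')+2=6+2=8
L[10]='l': occ=2, LF[10]=C('l')+2=10+2=12
L[11]='k': occ=3, LF[11]=C('k')+3=6+3=9
L[12]='l': occ=3, LF[12]=C('l')+3=10+3=13
L[13]='l': occ=4, LF[13]=C('l')+4=10+4=14
L[14]='j': occ=4, LF[14]=C('j')+4=1+4=5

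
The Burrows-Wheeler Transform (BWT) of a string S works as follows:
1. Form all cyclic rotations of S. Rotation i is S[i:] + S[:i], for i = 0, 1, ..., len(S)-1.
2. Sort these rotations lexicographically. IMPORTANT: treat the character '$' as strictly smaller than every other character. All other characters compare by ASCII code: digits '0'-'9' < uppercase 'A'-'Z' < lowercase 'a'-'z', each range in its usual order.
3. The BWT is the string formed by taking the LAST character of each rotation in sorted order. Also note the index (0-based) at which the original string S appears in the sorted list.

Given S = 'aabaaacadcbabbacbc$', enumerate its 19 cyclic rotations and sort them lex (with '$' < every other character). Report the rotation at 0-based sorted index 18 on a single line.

Answer: dcbabbacbc$aabaaaca

Derivation:
All 19 rotations (rotation i = S[i:]+S[:i]):
  rot[0] = aabaaacadcbabbacbc$
  rot[1] = abaaacadcbabbacbc$a
  rot[2] = baaacadcbabbacbc$aa
  rot[3] = aaacadcbabbacbc$aab
  rot[4] = aacadcbabbacbc$aaba
  rot[5] = acadcbabbacbc$aabaa
  rot[6] = cadcbabbacbc$aabaaa
  rot[7] = adcbabbacbc$aabaaac
  rot[8] = dcbabbacbc$aabaaaca
  rot[9] = cbabbacbc$aabaaacad
  rot[10] = babbacbc$aabaaacadc
  rot[11] = abbacbc$aabaaacadcb
  rot[12] = bbacbc$aabaaacadcba
  rot[13] = bacbc$aabaaacadcbab
  rot[14] = acbc$aabaaacadcbabb
  rot[15] = cbc$aabaaacadcbabba
  rot[16] = bc$aabaaacadcbabbac
  rot[17] = c$aabaaacadcbabbacb
  rot[18] = $aabaaacadcbabbacbc
Sorted (with $ < everything):
  sorted[0] = $aabaaacadcbabbacbc
  sorted[1] = aaacadcbabbacbc$aab
  sorted[2] = aabaaacadcbabbacbc$
  sorted[3] = aacadcbabbacbc$aaba
  sorted[4] = abaaacadcbabbacbc$a
  sorted[5] = abbacbc$aabaaacadcb
  sorted[6] = acadcbabbacbc$aabaa
  sorted[7] = acbc$aabaaacadcbabb
  sorted[8] = adcbabbacbc$aabaaac
  sorted[9] = baaacadcbabbacbc$aa
  sorted[10] = babbacbc$aabaaacadc
  sorted[11] = bacbc$aabaaacadcbab
  sorted[12] = bbacbc$aabaaacadcba
  sorted[13] = bc$aabaaacadcbabbac
  sorted[14] = c$aabaaacadcbabbacb
  sorted[15] = cadcbabbacbc$aabaaa
  sorted[16] = cbabbacbc$aabaaacad
  sorted[17] = cbc$aabaaacadcbabba
  sorted[18] = dcbabbacbc$aabaaaca
sorted[18] = dcbabbacbc$aabaaaca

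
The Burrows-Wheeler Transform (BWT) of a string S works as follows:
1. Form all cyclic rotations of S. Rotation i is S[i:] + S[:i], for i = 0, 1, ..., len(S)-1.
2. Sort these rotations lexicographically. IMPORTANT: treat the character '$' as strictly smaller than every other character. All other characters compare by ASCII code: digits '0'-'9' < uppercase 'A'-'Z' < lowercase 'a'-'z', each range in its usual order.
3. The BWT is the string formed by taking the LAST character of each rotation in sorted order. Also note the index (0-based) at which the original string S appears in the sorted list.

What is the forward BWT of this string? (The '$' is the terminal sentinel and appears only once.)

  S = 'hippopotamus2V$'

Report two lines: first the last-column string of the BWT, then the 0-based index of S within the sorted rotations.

All 15 rotations (rotation i = S[i:]+S[:i]):
  rot[0] = hippopotamus2V$
  rot[1] = ippopotamus2V$h
  rot[2] = ppopotamus2V$hi
  rot[3] = popotamus2V$hip
  rot[4] = opotamus2V$hipp
  rot[5] = potamus2V$hippo
  rot[6] = otamus2V$hippop
  rot[7] = tamus2V$hippopo
  rot[8] = amus2V$hippopot
  rot[9] = mus2V$hippopota
  rot[10] = us2V$hippopotam
  rot[11] = s2V$hippopotamu
  rot[12] = 2V$hippopotamus
  rot[13] = V$hippopotamus2
  rot[14] = $hippopotamus2V
Sorted (with $ < everything):
  sorted[0] = $hippopotamus2V  (last char: 'V')
  sorted[1] = 2V$hippopotamus  (last char: 's')
  sorted[2] = V$hippopotamus2  (last char: '2')
  sorted[3] = amus2V$hippopot  (last char: 't')
  sorted[4] = hippopotamus2V$  (last char: '$')
  sorted[5] = ippopotamus2V$h  (last char: 'h')
  sorted[6] = mus2V$hippopota  (last char: 'a')
  sorted[7] = opotamus2V$hipp  (last char: 'p')
  sorted[8] = otamus2V$hippop  (last char: 'p')
  sorted[9] = popotamus2V$hip  (last char: 'p')
  sorted[10] = potamus2V$hippo  (last char: 'o')
  sorted[11] = ppopotamus2V$hi  (last char: 'i')
  sorted[12] = s2V$hippopotamu  (last char: 'u')
  sorted[13] = tamus2V$hippopo  (last char: 'o')
  sorted[14] = us2V$hippopotam  (last char: 'm')
Last column: Vs2t$happpoiuom
Original string S is at sorted index 4

Answer: Vs2t$happpoiuom
4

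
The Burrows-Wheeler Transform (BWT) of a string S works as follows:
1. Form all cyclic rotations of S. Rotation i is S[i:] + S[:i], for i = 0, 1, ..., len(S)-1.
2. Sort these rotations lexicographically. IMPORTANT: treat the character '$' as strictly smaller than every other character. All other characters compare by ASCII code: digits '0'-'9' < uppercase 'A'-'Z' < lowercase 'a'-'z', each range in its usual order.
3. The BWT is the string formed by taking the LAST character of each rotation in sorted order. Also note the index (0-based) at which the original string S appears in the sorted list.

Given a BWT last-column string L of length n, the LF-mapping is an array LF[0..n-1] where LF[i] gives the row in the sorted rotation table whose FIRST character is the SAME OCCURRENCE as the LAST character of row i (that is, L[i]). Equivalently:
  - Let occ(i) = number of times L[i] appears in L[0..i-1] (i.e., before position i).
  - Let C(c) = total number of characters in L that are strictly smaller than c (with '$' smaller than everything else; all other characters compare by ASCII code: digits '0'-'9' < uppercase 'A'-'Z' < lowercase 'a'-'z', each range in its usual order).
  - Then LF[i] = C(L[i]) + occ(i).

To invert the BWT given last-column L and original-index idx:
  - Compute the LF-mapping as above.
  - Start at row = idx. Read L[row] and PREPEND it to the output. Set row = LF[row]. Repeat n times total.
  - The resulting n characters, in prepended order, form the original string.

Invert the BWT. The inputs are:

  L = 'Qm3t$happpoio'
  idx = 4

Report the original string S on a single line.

Answer: hippopotam3Q$

Derivation:
LF mapping: 2 6 1 12 0 4 3 9 10 11 7 5 8
Walk LF starting at row 4, prepending L[row]:
  step 1: row=4, L[4]='$', prepend. Next row=LF[4]=0
  step 2: row=0, L[0]='Q', prepend. Next row=LF[0]=2
  step 3: row=2, L[2]='3', prepend. Next row=LF[2]=1
  step 4: row=1, L[1]='m', prepend. Next row=LF[1]=6
  step 5: row=6, L[6]='a', prepend. Next row=LF[6]=3
  step 6: row=3, L[3]='t', prepend. Next row=LF[3]=12
  step 7: row=12, L[12]='o', prepend. Next row=LF[12]=8
  step 8: row=8, L[8]='p', prepend. Next row=LF[8]=10
  step 9: row=10, L[10]='o', prepend. Next row=LF[10]=7
  step 10: row=7, L[7]='p', prepend. Next row=LF[7]=9
  step 11: row=9, L[9]='p', prepend. Next row=LF[9]=11
  step 12: row=11, L[11]='i', prepend. Next row=LF[11]=5
  step 13: row=5, L[5]='h', prepend. Next row=LF[5]=4
Reversed output: hippopotam3Q$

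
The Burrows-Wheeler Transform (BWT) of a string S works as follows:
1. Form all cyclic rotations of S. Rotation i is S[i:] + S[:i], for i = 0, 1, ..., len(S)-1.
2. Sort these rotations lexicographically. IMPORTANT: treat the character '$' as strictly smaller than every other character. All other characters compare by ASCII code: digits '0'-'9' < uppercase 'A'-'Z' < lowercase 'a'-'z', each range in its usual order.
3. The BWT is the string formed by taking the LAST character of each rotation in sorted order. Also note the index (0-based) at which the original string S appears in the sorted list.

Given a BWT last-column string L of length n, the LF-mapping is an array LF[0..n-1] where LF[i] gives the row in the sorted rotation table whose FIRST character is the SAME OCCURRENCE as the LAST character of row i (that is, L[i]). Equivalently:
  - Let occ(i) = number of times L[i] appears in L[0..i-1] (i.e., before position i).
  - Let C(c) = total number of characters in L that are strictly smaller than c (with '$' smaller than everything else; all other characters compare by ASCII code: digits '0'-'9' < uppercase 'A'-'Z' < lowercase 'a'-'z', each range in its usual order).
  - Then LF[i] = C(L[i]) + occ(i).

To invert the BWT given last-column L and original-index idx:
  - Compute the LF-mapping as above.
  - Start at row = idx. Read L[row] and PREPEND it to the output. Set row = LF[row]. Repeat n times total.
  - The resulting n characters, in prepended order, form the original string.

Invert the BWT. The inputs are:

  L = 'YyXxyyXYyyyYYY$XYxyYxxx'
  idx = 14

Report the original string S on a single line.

Answer: xyYyYxyYyXXYxXxyyYYxyY$

Derivation:
LF mapping: 4 16 1 11 17 18 2 5 19 20 21 6 7 8 0 3 9 12 22 10 13 14 15
Walk LF starting at row 14, prepending L[row]:
  step 1: row=14, L[14]='$', prepend. Next row=LF[14]=0
  step 2: row=0, L[0]='Y', prepend. Next row=LF[0]=4
  step 3: row=4, L[4]='y', prepend. Next row=LF[4]=17
  step 4: row=17, L[17]='x', prepend. Next row=LF[17]=12
  step 5: row=12, L[12]='Y', prepend. Next row=LF[12]=7
  step 6: row=7, L[7]='Y', prepend. Next row=LF[7]=5
  step 7: row=5, L[5]='y', prepend. Next row=LF[5]=18
  step 8: row=18, L[18]='y', prepend. Next row=LF[18]=22
  step 9: row=22, L[22]='x', prepend. Next row=LF[22]=15
  step 10: row=15, L[15]='X', prepend. Next row=LF[15]=3
  step 11: row=3, L[3]='x', prepend. Next row=LF[3]=11
  step 12: row=11, L[11]='Y', prepend. Next row=LF[11]=6
  step 13: row=6, L[6]='X', prepend. Next row=LF[6]=2
  step 14: row=2, L[2]='X', prepend. Next row=LF[2]=1
  step 15: row=1, L[1]='y', prepend. Next row=LF[1]=16
  step 16: row=16, L[16]='Y', prepend. Next row=LF[16]=9
  step 17: row=9, L[9]='y', prepend. Next row=LF[9]=20
  step 18: row=20, L[20]='x', prepend. Next row=LF[20]=13
  step 19: row=13, L[13]='Y', prepend. Next row=LF[13]=8
  step 20: row=8, L[8]='y', prepend. Next row=LF[8]=19
  step 21: row=19, L[19]='Y', prepend. Next row=LF[19]=10
  step 22: row=10, L[10]='y', prepend. Next row=LF[10]=21
  step 23: row=21, L[21]='x', prepend. Next row=LF[21]=14
Reversed output: xyYyYxyYyXXYxXxyyYYxyY$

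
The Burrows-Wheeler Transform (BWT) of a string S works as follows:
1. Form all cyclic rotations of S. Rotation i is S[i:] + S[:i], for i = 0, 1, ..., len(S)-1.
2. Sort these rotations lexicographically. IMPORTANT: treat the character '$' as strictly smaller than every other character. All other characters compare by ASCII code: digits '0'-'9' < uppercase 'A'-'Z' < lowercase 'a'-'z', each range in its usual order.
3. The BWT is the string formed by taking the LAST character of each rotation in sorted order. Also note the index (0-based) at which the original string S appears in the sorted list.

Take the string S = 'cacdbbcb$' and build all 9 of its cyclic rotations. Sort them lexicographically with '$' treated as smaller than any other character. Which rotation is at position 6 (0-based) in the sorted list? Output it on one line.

Answer: cb$cacdbb

Derivation:
All 9 rotations (rotation i = S[i:]+S[:i]):
  rot[0] = cacdbbcb$
  rot[1] = acdbbcb$c
  rot[2] = cdbbcb$ca
  rot[3] = dbbcb$cac
  rot[4] = bbcb$cacd
  rot[5] = bcb$cacdb
  rot[6] = cb$cacdbb
  rot[7] = b$cacdbbc
  rot[8] = $cacdbbcb
Sorted (with $ < everything):
  sorted[0] = $cacdbbcb
  sorted[1] = acdbbcb$c
  sorted[2] = b$cacdbbc
  sorted[3] = bbcb$cacd
  sorted[4] = bcb$cacdb
  sorted[5] = cacdbbcb$
  sorted[6] = cb$cacdbb
  sorted[7] = cdbbcb$ca
  sorted[8] = dbbcb$cac
sorted[6] = cb$cacdbb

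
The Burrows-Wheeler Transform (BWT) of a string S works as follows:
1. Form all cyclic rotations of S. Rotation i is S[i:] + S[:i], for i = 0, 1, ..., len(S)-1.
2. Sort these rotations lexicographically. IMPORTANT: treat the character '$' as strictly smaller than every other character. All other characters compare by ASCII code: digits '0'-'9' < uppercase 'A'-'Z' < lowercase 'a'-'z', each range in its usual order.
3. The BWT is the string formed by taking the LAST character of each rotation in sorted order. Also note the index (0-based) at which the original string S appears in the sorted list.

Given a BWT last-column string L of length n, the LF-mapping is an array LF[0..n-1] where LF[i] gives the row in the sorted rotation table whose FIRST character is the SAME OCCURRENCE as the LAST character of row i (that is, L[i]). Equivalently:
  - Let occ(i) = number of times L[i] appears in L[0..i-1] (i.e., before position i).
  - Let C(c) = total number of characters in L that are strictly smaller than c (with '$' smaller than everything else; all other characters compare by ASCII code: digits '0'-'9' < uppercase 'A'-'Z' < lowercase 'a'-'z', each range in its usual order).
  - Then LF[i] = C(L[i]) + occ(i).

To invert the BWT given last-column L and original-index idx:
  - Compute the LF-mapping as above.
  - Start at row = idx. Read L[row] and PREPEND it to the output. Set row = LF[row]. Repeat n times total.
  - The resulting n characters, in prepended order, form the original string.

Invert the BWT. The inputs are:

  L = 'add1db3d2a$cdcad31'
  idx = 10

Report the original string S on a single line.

LF mapping: 6 12 13 1 14 9 4 15 3 7 0 10 16 11 8 17 5 2
Walk LF starting at row 10, prepending L[row]:
  step 1: row=10, L[10]='$', prepend. Next row=LF[10]=0
  step 2: row=0, L[0]='a', prepend. Next row=LF[0]=6
  step 3: row=6, L[6]='3', prepend. Next row=LF[6]=4
  step 4: row=4, L[4]='d', prepend. Next row=LF[4]=14
  step 5: row=14, L[14]='a', prepend. Next row=LF[14]=8
  step 6: row=8, L[8]='2', prepend. Next row=LF[8]=3
  step 7: row=3, L[3]='1', prepend. Next row=LF[3]=1
  step 8: row=1, L[1]='d', prepend. Next row=LF[1]=12
  step 9: row=12, L[12]='d', prepend. Next row=LF[12]=16
  step 10: row=16, L[16]='3', prepend. Next row=LF[16]=5
  step 11: row=5, L[5]='b', prepend. Next row=LF[5]=9
  step 12: row=9, L[9]='a', prepend. Next row=LF[9]=7
  step 13: row=7, L[7]='d', prepend. Next row=LF[7]=15
  step 14: row=15, L[15]='d', prepend. Next row=LF[15]=17
  step 15: row=17, L[17]='1', prepend. Next row=LF[17]=2
  step 16: row=2, L[2]='d', prepend. Next row=LF[2]=13
  step 17: row=13, L[13]='c', prepend. Next row=LF[13]=11
  step 18: row=11, L[11]='c', prepend. Next row=LF[11]=10
Reversed output: ccd1ddab3dd12ad3a$

Answer: ccd1ddab3dd12ad3a$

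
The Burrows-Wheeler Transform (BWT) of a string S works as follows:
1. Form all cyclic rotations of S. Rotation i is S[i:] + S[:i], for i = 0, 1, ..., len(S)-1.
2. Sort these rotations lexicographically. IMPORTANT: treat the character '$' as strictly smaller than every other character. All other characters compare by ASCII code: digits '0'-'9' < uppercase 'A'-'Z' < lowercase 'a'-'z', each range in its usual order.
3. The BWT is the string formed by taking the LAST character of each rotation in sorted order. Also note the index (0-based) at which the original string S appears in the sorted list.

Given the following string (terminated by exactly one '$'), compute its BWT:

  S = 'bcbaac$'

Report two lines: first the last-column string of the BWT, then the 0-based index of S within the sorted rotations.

Answer: cbac$ab
4

Derivation:
All 7 rotations (rotation i = S[i:]+S[:i]):
  rot[0] = bcbaac$
  rot[1] = cbaac$b
  rot[2] = baac$bc
  rot[3] = aac$bcb
  rot[4] = ac$bcba
  rot[5] = c$bcbaa
  rot[6] = $bcbaac
Sorted (with $ < everything):
  sorted[0] = $bcbaac  (last char: 'c')
  sorted[1] = aac$bcb  (last char: 'b')
  sorted[2] = ac$bcba  (last char: 'a')
  sorted[3] = baac$bc  (last char: 'c')
  sorted[4] = bcbaac$  (last char: '$')
  sorted[5] = c$bcbaa  (last char: 'a')
  sorted[6] = cbaac$b  (last char: 'b')
Last column: cbac$ab
Original string S is at sorted index 4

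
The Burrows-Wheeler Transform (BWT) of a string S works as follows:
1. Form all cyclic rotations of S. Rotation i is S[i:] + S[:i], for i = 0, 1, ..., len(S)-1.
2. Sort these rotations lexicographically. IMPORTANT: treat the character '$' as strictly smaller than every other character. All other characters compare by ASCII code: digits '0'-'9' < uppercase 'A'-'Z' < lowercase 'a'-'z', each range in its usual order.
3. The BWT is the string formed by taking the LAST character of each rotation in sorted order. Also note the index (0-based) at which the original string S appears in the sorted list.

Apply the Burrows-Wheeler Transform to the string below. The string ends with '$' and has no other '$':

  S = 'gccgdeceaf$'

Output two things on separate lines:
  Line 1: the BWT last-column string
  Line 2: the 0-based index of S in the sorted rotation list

Answer: fegecgcda$c
9

Derivation:
All 11 rotations (rotation i = S[i:]+S[:i]):
  rot[0] = gccgdeceaf$
  rot[1] = ccgdeceaf$g
  rot[2] = cgdeceaf$gc
  rot[3] = gdeceaf$gcc
  rot[4] = deceaf$gccg
  rot[5] = eceaf$gccgd
  rot[6] = ceaf$gccgde
  rot[7] = eaf$gccgdec
  rot[8] = af$gccgdece
  rot[9] = f$gccgdecea
  rot[10] = $gccgdeceaf
Sorted (with $ < everything):
  sorted[0] = $gccgdeceaf  (last char: 'f')
  sorted[1] = af$gccgdece  (last char: 'e')
  sorted[2] = ccgdeceaf$g  (last char: 'g')
  sorted[3] = ceaf$gccgde  (last char: 'e')
  sorted[4] = cgdeceaf$gc  (last char: 'c')
  sorted[5] = deceaf$gccg  (last char: 'g')
  sorted[6] = eaf$gccgdec  (last char: 'c')
  sorted[7] = eceaf$gccgd  (last char: 'd')
  sorted[8] = f$gccgdecea  (last char: 'a')
  sorted[9] = gccgdeceaf$  (last char: '$')
  sorted[10] = gdeceaf$gcc  (last char: 'c')
Last column: fegecgcda$c
Original string S is at sorted index 9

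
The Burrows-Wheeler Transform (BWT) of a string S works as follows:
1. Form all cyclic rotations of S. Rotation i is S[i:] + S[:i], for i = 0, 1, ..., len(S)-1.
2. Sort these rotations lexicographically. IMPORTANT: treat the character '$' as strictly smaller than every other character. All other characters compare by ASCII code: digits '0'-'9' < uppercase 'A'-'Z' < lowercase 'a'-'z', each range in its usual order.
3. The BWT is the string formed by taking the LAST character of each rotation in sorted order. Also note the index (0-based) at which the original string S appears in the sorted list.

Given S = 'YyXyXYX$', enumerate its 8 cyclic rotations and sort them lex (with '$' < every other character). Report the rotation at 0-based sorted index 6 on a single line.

Answer: yXYX$YyX

Derivation:
All 8 rotations (rotation i = S[i:]+S[:i]):
  rot[0] = YyXyXYX$
  rot[1] = yXyXYX$Y
  rot[2] = XyXYX$Yy
  rot[3] = yXYX$YyX
  rot[4] = XYX$YyXy
  rot[5] = YX$YyXyX
  rot[6] = X$YyXyXY
  rot[7] = $YyXyXYX
Sorted (with $ < everything):
  sorted[0] = $YyXyXYX
  sorted[1] = X$YyXyXY
  sorted[2] = XYX$YyXy
  sorted[3] = XyXYX$Yy
  sorted[4] = YX$YyXyX
  sorted[5] = YyXyXYX$
  sorted[6] = yXYX$YyX
  sorted[7] = yXyXYX$Y
sorted[6] = yXYX$YyX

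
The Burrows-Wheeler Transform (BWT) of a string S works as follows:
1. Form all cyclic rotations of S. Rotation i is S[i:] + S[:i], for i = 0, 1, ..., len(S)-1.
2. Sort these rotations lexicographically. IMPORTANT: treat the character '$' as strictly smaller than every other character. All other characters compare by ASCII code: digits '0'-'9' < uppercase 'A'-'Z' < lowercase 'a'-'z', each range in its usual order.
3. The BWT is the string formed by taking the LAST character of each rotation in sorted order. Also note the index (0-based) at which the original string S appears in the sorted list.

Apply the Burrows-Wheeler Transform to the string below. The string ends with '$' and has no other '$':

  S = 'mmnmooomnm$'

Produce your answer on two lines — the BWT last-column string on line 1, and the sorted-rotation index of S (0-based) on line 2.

Answer: mn$omnmmoom
2

Derivation:
All 11 rotations (rotation i = S[i:]+S[:i]):
  rot[0] = mmnmooomnm$
  rot[1] = mnmooomnm$m
  rot[2] = nmooomnm$mm
  rot[3] = mooomnm$mmn
  rot[4] = ooomnm$mmnm
  rot[5] = oomnm$mmnmo
  rot[6] = omnm$mmnmoo
  rot[7] = mnm$mmnmooo
  rot[8] = nm$mmnmooom
  rot[9] = m$mmnmooomn
  rot[10] = $mmnmooomnm
Sorted (with $ < everything):
  sorted[0] = $mmnmooomnm  (last char: 'm')
  sorted[1] = m$mmnmooomn  (last char: 'n')
  sorted[2] = mmnmooomnm$  (last char: '$')
  sorted[3] = mnm$mmnmooo  (last char: 'o')
  sorted[4] = mnmooomnm$m  (last char: 'm')
  sorted[5] = mooomnm$mmn  (last char: 'n')
  sorted[6] = nm$mmnmooom  (last char: 'm')
  sorted[7] = nmooomnm$mm  (last char: 'm')
  sorted[8] = omnm$mmnmoo  (last char: 'o')
  sorted[9] = oomnm$mmnmo  (last char: 'o')
  sorted[10] = ooomnm$mmnm  (last char: 'm')
Last column: mn$omnmmoom
Original string S is at sorted index 2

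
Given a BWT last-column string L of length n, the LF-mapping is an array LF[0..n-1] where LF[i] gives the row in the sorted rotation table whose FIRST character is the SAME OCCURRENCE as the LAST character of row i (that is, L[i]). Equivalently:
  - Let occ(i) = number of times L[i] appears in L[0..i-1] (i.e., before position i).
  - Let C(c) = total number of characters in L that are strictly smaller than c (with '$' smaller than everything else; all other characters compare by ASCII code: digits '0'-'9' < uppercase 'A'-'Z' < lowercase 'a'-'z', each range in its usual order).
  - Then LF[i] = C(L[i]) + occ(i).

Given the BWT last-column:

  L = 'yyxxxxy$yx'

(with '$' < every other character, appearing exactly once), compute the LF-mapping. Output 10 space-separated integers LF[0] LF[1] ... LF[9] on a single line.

Char counts: '$':1, 'x':5, 'y':4
C (first-col start): C('$')=0, C('x')=1, C('y')=6
L[0]='y': occ=0, LF[0]=C('y')+0=6+0=6
L[1]='y': occ=1, LF[1]=C('y')+1=6+1=7
L[2]='x': occ=0, LF[2]=C('x')+0=1+0=1
L[3]='x': occ=1, LF[3]=C('x')+1=1+1=2
L[4]='x': occ=2, LF[4]=C('x')+2=1+2=3
L[5]='x': occ=3, LF[5]=C('x')+3=1+3=4
L[6]='y': occ=2, LF[6]=C('y')+2=6+2=8
L[7]='$': occ=0, LF[7]=C('$')+0=0+0=0
L[8]='y': occ=3, LF[8]=C('y')+3=6+3=9
L[9]='x': occ=4, LF[9]=C('x')+4=1+4=5

Answer: 6 7 1 2 3 4 8 0 9 5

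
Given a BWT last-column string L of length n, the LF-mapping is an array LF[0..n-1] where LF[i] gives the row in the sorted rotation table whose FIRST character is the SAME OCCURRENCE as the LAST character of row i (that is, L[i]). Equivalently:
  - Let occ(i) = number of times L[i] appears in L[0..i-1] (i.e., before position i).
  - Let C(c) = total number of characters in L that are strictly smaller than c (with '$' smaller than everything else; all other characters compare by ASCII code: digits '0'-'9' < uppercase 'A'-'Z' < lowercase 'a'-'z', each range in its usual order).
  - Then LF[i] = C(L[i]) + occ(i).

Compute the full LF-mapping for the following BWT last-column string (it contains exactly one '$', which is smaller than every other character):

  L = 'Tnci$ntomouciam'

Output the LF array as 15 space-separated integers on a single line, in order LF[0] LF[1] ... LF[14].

Char counts: '$':1, 'T':1, 'a':1, 'c':2, 'i':2, 'm':2, 'n':2, 'o':2, 't':1, 'u':1
C (first-col start): C('$')=0, C('T')=1, C('a')=2, C('c')=3, C('i')=5, C('m')=7, C('n')=9, C('o')=11, C('t')=13, C('u')=14
L[0]='T': occ=0, LF[0]=C('T')+0=1+0=1
L[1]='n': occ=0, LF[1]=C('n')+0=9+0=9
L[2]='c': occ=0, LF[2]=C('c')+0=3+0=3
L[3]='i': occ=0, LF[3]=C('i')+0=5+0=5
L[4]='$': occ=0, LF[4]=C('$')+0=0+0=0
L[5]='n': occ=1, LF[5]=C('n')+1=9+1=10
L[6]='t': occ=0, LF[6]=C('t')+0=13+0=13
L[7]='o': occ=0, LF[7]=C('o')+0=11+0=11
L[8]='m': occ=0, LF[8]=C('m')+0=7+0=7
L[9]='o': occ=1, LF[9]=C('o')+1=11+1=12
L[10]='u': occ=0, LF[10]=C('u')+0=14+0=14
L[11]='c': occ=1, LF[11]=C('c')+1=3+1=4
L[12]='i': occ=1, LF[12]=C('i')+1=5+1=6
L[13]='a': occ=0, LF[13]=C('a')+0=2+0=2
L[14]='m': occ=1, LF[14]=C('m')+1=7+1=8

Answer: 1 9 3 5 0 10 13 11 7 12 14 4 6 2 8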